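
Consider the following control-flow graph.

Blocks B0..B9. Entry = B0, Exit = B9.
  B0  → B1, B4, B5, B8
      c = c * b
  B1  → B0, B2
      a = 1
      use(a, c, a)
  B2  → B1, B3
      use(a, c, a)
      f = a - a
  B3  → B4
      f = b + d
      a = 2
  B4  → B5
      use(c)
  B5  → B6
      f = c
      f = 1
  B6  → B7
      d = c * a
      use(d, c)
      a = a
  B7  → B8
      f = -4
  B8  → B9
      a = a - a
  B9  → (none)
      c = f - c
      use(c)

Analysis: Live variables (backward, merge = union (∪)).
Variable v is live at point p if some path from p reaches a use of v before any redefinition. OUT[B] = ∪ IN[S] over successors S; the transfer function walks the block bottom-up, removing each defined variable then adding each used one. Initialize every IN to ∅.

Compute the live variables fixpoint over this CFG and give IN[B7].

Answer: {a, c}

Derivation:
Per-block solution:
  B0:  IN={a, b, c, d, f}  OUT={a, b, c, d, f}
  B1:  IN={b, c, d, f}  OUT={a, b, c, d, f}
  B2:  IN={a, b, c, d}  OUT={b, c, d, f}
  B3:  IN={b, c, d}  OUT={a, c}
  B4:  IN={a, c}  OUT={a, c}
  B5:  IN={a, c}  OUT={a, c}
  B6:  IN={a, c}  OUT={a, c}
  B7:  IN={a, c}  OUT={a, c, f}
  B8:  IN={a, c, f}  OUT={c, f}
  B9:  IN={c, f}  OUT={}

Merge at B7: OUT[B7] = IN[B8] = {a, c, f}
Applying B7's transfer function to that OUT value gives IN[B7] (row B7 above).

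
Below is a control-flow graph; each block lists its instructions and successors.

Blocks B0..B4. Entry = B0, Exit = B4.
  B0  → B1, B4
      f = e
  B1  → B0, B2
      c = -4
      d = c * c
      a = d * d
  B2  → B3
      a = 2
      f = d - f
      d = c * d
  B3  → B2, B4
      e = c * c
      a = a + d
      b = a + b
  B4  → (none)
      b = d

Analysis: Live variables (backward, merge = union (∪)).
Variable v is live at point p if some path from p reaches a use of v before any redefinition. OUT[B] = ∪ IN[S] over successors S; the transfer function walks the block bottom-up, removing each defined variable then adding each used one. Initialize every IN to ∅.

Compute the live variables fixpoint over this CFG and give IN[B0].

Answer: {b, d, e}

Trace:
Per-block solution:
  B0: | IN={b, d, e} | OUT={b, d, e, f}
  B1: | IN={b, e, f} | OUT={b, c, d, e, f}
  B2: | IN={b, c, d, f} | OUT={a, b, c, d, f}
  B3: | IN={a, b, c, d, f} | OUT={b, c, d, f}
  B4: | IN={d} | OUT={}

Merge at B0: OUT[B0] = IN[B1] ⊔ IN[B4] = {b, d, e, f}
Applying B0's transfer function to that OUT value gives IN[B0] (row B0 above).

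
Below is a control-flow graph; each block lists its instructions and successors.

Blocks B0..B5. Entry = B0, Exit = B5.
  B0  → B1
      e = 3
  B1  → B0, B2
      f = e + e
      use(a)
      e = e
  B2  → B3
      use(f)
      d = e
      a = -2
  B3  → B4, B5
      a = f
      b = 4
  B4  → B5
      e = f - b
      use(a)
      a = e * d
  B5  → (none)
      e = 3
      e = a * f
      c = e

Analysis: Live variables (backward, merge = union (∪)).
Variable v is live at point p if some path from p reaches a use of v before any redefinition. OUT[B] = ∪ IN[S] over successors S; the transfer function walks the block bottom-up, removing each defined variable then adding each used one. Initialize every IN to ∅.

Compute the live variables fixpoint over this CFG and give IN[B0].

Answer: {a}

Working:
Per-block solution:
  B0:  IN={a}  OUT={a, e}
  B1:  IN={a, e}  OUT={a, e, f}
  B2:  IN={e, f}  OUT={d, f}
  B3:  IN={d, f}  OUT={a, b, d, f}
  B4:  IN={a, b, d, f}  OUT={a, f}
  B5:  IN={a, f}  OUT={}

Merge at B0: OUT[B0] = IN[B1] = {a, e}
Applying B0's transfer function to that OUT value gives IN[B0] (row B0 above).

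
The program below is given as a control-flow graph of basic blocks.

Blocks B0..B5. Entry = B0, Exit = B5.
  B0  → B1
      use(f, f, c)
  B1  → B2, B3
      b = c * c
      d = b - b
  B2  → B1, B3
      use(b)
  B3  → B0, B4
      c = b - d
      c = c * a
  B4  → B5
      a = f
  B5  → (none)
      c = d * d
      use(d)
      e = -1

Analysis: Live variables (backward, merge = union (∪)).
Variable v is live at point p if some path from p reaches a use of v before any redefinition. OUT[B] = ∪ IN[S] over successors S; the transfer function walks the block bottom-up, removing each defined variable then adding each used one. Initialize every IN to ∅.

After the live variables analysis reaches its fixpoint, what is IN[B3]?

Answer: {a, b, d, f}

Working:
Fixpoint table:
  B0: | IN={a, c, f} | OUT={a, c, f}
  B1: | IN={a, c, f} | OUT={a, b, c, d, f}
  B2: | IN={a, b, c, d, f} | OUT={a, b, c, d, f}
  B3: | IN={a, b, d, f} | OUT={a, c, d, f}
  B4: | IN={d, f} | OUT={d}
  B5: | IN={d} | OUT={}

Merge at B3: OUT[B3] = IN[B0] ⊔ IN[B4] = {a, c, d, f}
Applying B3's transfer function to that OUT value gives IN[B3] (row B3 above).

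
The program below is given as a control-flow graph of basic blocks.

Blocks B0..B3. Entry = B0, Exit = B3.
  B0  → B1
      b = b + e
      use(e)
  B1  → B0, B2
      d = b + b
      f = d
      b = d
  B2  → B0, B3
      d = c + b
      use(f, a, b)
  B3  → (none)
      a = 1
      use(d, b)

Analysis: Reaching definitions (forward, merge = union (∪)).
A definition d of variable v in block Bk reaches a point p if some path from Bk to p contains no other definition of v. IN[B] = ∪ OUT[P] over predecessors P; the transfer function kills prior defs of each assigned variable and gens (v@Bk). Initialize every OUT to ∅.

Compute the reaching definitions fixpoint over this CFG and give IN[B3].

Fixpoint table:
  B0:   IN={b@B1, d@B1, d@B2, f@B1}   OUT={b@B0, d@B1, d@B2, f@B1}
  B1:   IN={b@B0, d@B1, d@B2, f@B1}   OUT={b@B1, d@B1, f@B1}
  B2:   IN={b@B1, d@B1, f@B1}   OUT={b@B1, d@B2, f@B1}
  B3:   IN={b@B1, d@B2, f@B1}   OUT={a@B3, b@B1, d@B2, f@B1}

Merge at B3: IN[B3] = OUT[B2] = {b@B1, d@B2, f@B1}

Answer: {b@B1, d@B2, f@B1}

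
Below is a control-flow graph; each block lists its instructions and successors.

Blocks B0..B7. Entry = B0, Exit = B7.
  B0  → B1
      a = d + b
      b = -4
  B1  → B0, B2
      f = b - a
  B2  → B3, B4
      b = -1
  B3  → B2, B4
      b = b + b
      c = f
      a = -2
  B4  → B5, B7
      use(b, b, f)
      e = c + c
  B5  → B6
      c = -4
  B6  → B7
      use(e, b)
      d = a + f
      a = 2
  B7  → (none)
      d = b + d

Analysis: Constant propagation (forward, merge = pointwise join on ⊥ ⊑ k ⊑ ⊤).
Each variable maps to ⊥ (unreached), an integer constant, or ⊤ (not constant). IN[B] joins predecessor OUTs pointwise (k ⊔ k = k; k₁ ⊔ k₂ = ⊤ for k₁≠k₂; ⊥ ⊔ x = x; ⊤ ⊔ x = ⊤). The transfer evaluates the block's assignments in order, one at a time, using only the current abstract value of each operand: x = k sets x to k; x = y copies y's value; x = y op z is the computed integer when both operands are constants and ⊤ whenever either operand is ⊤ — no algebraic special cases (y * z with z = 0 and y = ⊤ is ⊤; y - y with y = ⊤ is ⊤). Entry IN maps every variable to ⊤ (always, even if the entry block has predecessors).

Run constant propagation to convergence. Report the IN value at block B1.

Fixpoint table:
  B0: | IN=(all ⊤) | OUT={b:-4; rest ⊤}
  B1: | IN={b:-4; rest ⊤} | OUT={b:-4; rest ⊤}
  B2: | IN=(all ⊤) | OUT={b:-1; rest ⊤}
  B3: | IN={b:-1; rest ⊤} | OUT={a:-2, b:-2; rest ⊤}
  B4: | IN=(all ⊤) | OUT=(all ⊤)
  B5: | IN=(all ⊤) | OUT={c:-4; rest ⊤}
  B6: | IN={c:-4; rest ⊤} | OUT={a:2, c:-4; rest ⊤}
  B7: | IN=(all ⊤) | OUT=(all ⊤)

Merge at B1: IN[B1] = OUT[B0] = {a: ⊤, b: -4, c: ⊤, d: ⊤, e: ⊤, f: ⊤}

Answer: {a: ⊤, b: -4, c: ⊤, d: ⊤, e: ⊤, f: ⊤}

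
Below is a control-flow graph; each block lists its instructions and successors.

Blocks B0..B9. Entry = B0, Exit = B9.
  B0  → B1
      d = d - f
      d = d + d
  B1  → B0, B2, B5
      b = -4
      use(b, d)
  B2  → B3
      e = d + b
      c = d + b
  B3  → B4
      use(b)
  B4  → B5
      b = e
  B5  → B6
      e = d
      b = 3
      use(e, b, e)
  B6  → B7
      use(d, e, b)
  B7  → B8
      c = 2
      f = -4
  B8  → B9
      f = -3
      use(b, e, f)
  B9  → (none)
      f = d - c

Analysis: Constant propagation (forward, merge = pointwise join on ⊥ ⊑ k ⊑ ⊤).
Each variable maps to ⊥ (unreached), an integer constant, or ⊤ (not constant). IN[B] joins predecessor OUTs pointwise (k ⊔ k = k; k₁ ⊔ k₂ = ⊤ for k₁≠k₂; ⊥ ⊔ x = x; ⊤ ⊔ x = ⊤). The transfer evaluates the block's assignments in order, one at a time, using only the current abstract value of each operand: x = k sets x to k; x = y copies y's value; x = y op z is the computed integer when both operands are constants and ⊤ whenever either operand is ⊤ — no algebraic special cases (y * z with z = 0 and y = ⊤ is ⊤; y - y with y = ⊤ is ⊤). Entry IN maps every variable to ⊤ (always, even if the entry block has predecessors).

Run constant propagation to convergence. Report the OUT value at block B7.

Converged values:
  B0:  IN=(all ⊤)  OUT=(all ⊤)
  B1:  IN=(all ⊤)  OUT={b:-4; rest ⊤}
  B2:  IN={b:-4; rest ⊤}  OUT={b:-4; rest ⊤}
  B3:  IN={b:-4; rest ⊤}  OUT={b:-4; rest ⊤}
  B4:  IN={b:-4; rest ⊤}  OUT=(all ⊤)
  B5:  IN=(all ⊤)  OUT={b:3; rest ⊤}
  B6:  IN={b:3; rest ⊤}  OUT={b:3; rest ⊤}
  B7:  IN={b:3; rest ⊤}  OUT={b:3, c:2, f:-4; rest ⊤}
  B8:  IN={b:3, c:2, f:-4; rest ⊤}  OUT={b:3, c:2, f:-3; rest ⊤}
  B9:  IN={b:3, c:2, f:-3; rest ⊤}  OUT={b:3, c:2; rest ⊤}

Merge at B7: IN[B7] = OUT[B6] = {a: ⊤, b: 3, c: ⊤, d: ⊤, e: ⊤, f: ⊤}
Applying B7's transfer function to that IN value gives OUT[B7] (row B7 above).

Answer: {a: ⊤, b: 3, c: 2, d: ⊤, e: ⊤, f: -4}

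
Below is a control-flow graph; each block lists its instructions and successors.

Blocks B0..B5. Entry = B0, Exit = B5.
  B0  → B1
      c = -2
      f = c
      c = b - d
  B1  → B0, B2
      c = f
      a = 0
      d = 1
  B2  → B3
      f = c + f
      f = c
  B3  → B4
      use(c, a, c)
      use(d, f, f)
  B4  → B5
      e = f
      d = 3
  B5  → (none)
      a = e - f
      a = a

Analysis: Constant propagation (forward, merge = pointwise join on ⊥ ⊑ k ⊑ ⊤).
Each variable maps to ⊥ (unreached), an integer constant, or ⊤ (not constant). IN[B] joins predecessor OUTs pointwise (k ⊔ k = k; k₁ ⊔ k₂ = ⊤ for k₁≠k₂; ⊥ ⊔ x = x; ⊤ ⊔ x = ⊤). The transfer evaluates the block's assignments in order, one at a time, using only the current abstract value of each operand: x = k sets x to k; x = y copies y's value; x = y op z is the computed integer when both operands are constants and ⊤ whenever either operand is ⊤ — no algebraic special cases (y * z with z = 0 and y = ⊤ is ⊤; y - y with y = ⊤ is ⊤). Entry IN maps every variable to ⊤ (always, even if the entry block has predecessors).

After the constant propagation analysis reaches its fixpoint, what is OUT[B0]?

Answer: {a: ⊤, b: ⊤, c: ⊤, d: ⊤, e: ⊤, f: -2}

Trace:
Fixpoint table:
  B0:   IN=(all ⊤)   OUT={f:-2; rest ⊤}
  B1:   IN={f:-2; rest ⊤}   OUT={a:0, c:-2, d:1, f:-2; rest ⊤}
  B2:   IN={a:0, c:-2, d:1, f:-2; rest ⊤}   OUT={a:0, c:-2, d:1, f:-2; rest ⊤}
  B3:   IN={a:0, c:-2, d:1, f:-2; rest ⊤}   OUT={a:0, c:-2, d:1, f:-2; rest ⊤}
  B4:   IN={a:0, c:-2, d:1, f:-2; rest ⊤}   OUT={a:0, c:-2, d:3, e:-2, f:-2; rest ⊤}
  B5:   IN={a:0, c:-2, d:3, e:-2, f:-2; rest ⊤}   OUT={a:0, c:-2, d:3, e:-2, f:-2; rest ⊤}

Merge at B0 (entry node, so the boundary value (all ⊤) is joined with the incoming edge(s)): IN[B0] = (all ⊤) ⊔ OUT[B1] = {a: ⊤, b: ⊤, c: ⊤, d: ⊤, e: ⊤, f: ⊤}
Applying B0's transfer function to that IN value gives OUT[B0] (row B0 above).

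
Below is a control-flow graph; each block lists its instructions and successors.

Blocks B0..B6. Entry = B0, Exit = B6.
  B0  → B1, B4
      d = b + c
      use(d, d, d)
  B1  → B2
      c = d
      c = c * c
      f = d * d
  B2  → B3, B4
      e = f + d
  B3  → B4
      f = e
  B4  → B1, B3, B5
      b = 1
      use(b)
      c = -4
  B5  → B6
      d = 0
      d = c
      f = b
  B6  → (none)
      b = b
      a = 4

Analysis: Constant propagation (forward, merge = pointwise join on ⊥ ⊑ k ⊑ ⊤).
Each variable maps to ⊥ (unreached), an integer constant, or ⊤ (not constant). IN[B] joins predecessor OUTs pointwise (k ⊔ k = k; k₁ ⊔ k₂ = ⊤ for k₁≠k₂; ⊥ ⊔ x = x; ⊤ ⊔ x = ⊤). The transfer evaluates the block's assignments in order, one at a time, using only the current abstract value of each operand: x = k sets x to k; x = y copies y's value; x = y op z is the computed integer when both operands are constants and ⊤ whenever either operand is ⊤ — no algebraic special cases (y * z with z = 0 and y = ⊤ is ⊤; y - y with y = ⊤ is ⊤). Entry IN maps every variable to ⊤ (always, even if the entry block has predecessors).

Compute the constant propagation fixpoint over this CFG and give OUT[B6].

Answer: {a: 4, b: 1, c: -4, d: -4, e: ⊤, f: 1}

Derivation:
Converged values:
  B0: | IN=(all ⊤) | OUT=(all ⊤)
  B1: | IN=(all ⊤) | OUT=(all ⊤)
  B2: | IN=(all ⊤) | OUT=(all ⊤)
  B3: | IN=(all ⊤) | OUT=(all ⊤)
  B4: | IN=(all ⊤) | OUT={b:1, c:-4; rest ⊤}
  B5: | IN={b:1, c:-4; rest ⊤} | OUT={b:1, c:-4, d:-4, f:1; rest ⊤}
  B6: | IN={b:1, c:-4, d:-4, f:1; rest ⊤} | OUT={a:4, b:1, c:-4, d:-4, f:1; rest ⊤}

Merge at B6: IN[B6] = OUT[B5] = {a: ⊤, b: 1, c: -4, d: -4, e: ⊤, f: 1}
Applying B6's transfer function to that IN value gives OUT[B6] (row B6 above).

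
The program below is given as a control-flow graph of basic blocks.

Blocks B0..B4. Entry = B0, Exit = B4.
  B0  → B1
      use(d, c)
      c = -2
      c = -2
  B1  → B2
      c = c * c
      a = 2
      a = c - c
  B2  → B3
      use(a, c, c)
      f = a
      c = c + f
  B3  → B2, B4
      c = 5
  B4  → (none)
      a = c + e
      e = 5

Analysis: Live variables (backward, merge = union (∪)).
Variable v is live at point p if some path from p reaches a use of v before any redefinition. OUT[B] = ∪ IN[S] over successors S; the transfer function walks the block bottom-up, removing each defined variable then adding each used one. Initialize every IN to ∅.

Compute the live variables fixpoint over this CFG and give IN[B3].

Answer: {a, e}

Working:
Per-block solution:
  B0: | IN={c, d, e} | OUT={c, e}
  B1: | IN={c, e} | OUT={a, c, e}
  B2: | IN={a, c, e} | OUT={a, e}
  B3: | IN={a, e} | OUT={a, c, e}
  B4: | IN={c, e} | OUT={}

Merge at B3: OUT[B3] = IN[B2] ⊔ IN[B4] = {a, c, e}
Applying B3's transfer function to that OUT value gives IN[B3] (row B3 above).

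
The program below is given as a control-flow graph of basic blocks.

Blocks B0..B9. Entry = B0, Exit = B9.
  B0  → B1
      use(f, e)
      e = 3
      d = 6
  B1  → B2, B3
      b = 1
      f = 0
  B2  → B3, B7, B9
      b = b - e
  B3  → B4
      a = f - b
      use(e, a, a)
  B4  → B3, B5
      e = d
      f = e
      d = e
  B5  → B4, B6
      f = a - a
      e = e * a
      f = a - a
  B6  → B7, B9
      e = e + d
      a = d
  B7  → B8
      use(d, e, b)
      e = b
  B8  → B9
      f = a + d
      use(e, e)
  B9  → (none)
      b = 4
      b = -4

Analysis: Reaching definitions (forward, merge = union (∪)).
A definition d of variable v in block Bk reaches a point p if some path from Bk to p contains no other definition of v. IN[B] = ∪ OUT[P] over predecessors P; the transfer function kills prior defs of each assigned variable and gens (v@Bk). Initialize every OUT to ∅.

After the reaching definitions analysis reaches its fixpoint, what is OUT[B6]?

Per-block solution:
  B0:  IN={}  OUT={d@B0, e@B0}
  B1:  IN={d@B0, e@B0}  OUT={b@B1, d@B0, e@B0, f@B1}
  B2:  IN={b@B1, d@B0, e@B0, f@B1}  OUT={b@B2, d@B0, e@B0, f@B1}
  B3:  IN={a@B3, b@B1, b@B2, d@B0, d@B4, e@B0, e@B4, f@B1, f@B4}  OUT={a@B3, b@B1, b@B2, d@B0, d@B4, e@B0, e@B4, f@B1, f@B4}
  B4:  IN={a@B3, b@B1, b@B2, d@B0, d@B4, e@B0, e@B4, e@B5, f@B1, f@B4, f@B5}  OUT={a@B3, b@B1, b@B2, d@B4, e@B4, f@B4}
  B5:  IN={a@B3, b@B1, b@B2, d@B4, e@B4, f@B4}  OUT={a@B3, b@B1, b@B2, d@B4, e@B5, f@B5}
  B6:  IN={a@B3, b@B1, b@B2, d@B4, e@B5, f@B5}  OUT={a@B6, b@B1, b@B2, d@B4, e@B6, f@B5}
  B7:  IN={a@B6, b@B1, b@B2, d@B0, d@B4, e@B0, e@B6, f@B1, f@B5}  OUT={a@B6, b@B1, b@B2, d@B0, d@B4, e@B7, f@B1, f@B5}
  B8:  IN={a@B6, b@B1, b@B2, d@B0, d@B4, e@B7, f@B1, f@B5}  OUT={a@B6, b@B1, b@B2, d@B0, d@B4, e@B7, f@B8}
  B9:  IN={a@B6, b@B1, b@B2, d@B0, d@B4, e@B0, e@B6, e@B7, f@B1, f@B5, f@B8}  OUT={a@B6, b@B9, d@B0, d@B4, e@B0, e@B6, e@B7, f@B1, f@B5, f@B8}

Merge at B6: IN[B6] = OUT[B5] = {a@B3, b@B1, b@B2, d@B4, e@B5, f@B5}
Applying B6's transfer function to that IN value gives OUT[B6] (row B6 above).

Answer: {a@B6, b@B1, b@B2, d@B4, e@B6, f@B5}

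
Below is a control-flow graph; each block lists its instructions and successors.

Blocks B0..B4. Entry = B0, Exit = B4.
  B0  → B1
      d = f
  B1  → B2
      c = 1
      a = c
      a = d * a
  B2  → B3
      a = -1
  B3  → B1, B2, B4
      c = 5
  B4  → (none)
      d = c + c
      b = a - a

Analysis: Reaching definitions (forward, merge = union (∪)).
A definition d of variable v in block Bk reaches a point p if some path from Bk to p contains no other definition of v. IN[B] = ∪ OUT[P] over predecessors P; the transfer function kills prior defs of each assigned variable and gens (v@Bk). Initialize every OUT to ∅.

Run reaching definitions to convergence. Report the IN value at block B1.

Answer: {a@B2, c@B3, d@B0}

Working:
Per-block solution:
  B0: | IN={} | OUT={d@B0}
  B1: | IN={a@B2, c@B3, d@B0} | OUT={a@B1, c@B1, d@B0}
  B2: | IN={a@B1, a@B2, c@B1, c@B3, d@B0} | OUT={a@B2, c@B1, c@B3, d@B0}
  B3: | IN={a@B2, c@B1, c@B3, d@B0} | OUT={a@B2, c@B3, d@B0}
  B4: | IN={a@B2, c@B3, d@B0} | OUT={a@B2, b@B4, c@B3, d@B4}

Merge at B1: IN[B1] = OUT[B0] ⊔ OUT[B3] = {a@B2, c@B3, d@B0}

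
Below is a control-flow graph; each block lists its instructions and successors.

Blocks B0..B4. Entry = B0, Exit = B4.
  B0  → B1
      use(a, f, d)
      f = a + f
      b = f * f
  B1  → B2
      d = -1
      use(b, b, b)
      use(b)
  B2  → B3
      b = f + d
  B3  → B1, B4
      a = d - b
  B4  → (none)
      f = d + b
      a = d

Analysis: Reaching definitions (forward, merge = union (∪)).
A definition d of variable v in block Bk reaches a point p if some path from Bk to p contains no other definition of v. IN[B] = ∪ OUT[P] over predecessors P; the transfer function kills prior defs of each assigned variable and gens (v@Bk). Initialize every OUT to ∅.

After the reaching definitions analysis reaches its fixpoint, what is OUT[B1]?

Fixpoint table:
  B0: | IN={} | OUT={b@B0, f@B0}
  B1: | IN={a@B3, b@B0, b@B2, d@B1, f@B0} | OUT={a@B3, b@B0, b@B2, d@B1, f@B0}
  B2: | IN={a@B3, b@B0, b@B2, d@B1, f@B0} | OUT={a@B3, b@B2, d@B1, f@B0}
  B3: | IN={a@B3, b@B2, d@B1, f@B0} | OUT={a@B3, b@B2, d@B1, f@B0}
  B4: | IN={a@B3, b@B2, d@B1, f@B0} | OUT={a@B4, b@B2, d@B1, f@B4}

Merge at B1: IN[B1] = OUT[B0] ⊔ OUT[B3] = {a@B3, b@B0, b@B2, d@B1, f@B0}
Applying B1's transfer function to that IN value gives OUT[B1] (row B1 above).

Answer: {a@B3, b@B0, b@B2, d@B1, f@B0}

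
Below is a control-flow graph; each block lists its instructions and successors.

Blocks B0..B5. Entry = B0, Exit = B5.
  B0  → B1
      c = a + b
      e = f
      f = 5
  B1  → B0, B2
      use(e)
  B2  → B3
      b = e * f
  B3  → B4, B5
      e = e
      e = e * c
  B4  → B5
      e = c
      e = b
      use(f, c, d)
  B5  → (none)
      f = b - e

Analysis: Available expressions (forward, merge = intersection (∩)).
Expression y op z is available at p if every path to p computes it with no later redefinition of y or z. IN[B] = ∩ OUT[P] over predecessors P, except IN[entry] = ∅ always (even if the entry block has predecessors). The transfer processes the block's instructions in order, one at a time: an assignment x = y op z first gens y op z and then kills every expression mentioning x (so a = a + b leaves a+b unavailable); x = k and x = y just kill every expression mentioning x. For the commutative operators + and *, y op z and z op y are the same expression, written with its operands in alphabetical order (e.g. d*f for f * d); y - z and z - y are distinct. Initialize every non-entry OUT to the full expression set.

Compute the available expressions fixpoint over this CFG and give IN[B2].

Answer: {a+b}

Trace:
Converged values:
  B0: | IN={} | OUT={a+b}
  B1: | IN={a+b} | OUT={a+b}
  B2: | IN={a+b} | OUT={e*f}
  B3: | IN={e*f} | OUT={}
  B4: | IN={} | OUT={}
  B5: | IN={} | OUT={b-e}

Merge at B2: IN[B2] = OUT[B1] = {a+b}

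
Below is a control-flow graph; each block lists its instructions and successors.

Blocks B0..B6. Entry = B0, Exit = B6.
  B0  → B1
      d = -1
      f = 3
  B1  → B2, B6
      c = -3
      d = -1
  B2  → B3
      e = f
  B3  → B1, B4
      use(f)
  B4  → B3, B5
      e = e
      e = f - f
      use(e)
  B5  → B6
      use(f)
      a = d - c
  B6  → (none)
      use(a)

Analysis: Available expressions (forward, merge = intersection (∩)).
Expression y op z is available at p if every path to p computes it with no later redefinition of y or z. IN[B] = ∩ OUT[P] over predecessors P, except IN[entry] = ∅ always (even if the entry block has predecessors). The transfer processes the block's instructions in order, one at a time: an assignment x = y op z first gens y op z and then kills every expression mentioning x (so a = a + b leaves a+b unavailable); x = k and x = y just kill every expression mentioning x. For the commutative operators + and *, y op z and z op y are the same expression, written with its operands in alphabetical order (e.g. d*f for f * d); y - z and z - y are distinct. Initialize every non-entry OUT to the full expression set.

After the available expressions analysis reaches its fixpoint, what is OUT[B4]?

Answer: {f-f}

Trace:
Converged values:
  B0:  IN={}  OUT={}
  B1:  IN={}  OUT={}
  B2:  IN={}  OUT={}
  B3:  IN={}  OUT={}
  B4:  IN={}  OUT={f-f}
  B5:  IN={f-f}  OUT={d-c, f-f}
  B6:  IN={}  OUT={}

Merge at B4: IN[B4] = OUT[B3] = {}
Applying B4's transfer function to that IN value gives OUT[B4] (row B4 above).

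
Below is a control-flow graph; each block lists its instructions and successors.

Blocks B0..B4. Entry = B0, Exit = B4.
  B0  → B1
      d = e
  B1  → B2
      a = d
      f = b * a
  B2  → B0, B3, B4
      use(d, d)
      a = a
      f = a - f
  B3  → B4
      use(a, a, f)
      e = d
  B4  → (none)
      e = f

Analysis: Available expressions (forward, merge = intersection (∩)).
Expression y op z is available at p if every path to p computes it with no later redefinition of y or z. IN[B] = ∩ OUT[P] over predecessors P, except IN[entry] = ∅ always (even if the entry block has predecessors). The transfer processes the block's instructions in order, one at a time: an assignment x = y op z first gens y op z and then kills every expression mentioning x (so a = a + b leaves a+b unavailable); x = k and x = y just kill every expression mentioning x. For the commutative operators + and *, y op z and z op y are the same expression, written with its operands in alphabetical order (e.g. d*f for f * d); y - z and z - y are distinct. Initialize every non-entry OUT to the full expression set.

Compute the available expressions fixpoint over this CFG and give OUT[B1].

Fixpoint table:
  B0:  IN={}  OUT={}
  B1:  IN={}  OUT={a*b}
  B2:  IN={a*b}  OUT={}
  B3:  IN={}  OUT={}
  B4:  IN={}  OUT={}

Merge at B1: IN[B1] = OUT[B0] = {}
Applying B1's transfer function to that IN value gives OUT[B1] (row B1 above).

Answer: {a*b}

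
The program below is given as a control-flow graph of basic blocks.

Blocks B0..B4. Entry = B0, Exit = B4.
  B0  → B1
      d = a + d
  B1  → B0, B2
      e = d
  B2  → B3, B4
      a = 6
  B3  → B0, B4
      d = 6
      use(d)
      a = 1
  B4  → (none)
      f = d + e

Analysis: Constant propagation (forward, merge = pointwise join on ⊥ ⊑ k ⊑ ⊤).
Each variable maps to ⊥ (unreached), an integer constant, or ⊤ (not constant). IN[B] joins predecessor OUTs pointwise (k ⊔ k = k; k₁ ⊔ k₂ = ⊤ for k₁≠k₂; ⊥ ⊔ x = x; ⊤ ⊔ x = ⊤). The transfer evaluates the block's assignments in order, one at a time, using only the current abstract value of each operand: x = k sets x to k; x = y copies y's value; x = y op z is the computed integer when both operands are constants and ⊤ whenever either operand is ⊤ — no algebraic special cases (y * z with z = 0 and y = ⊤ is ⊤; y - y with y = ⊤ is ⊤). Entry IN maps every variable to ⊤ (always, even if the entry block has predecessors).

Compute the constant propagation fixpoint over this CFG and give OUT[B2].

Answer: {a: 6, b: ⊤, c: ⊤, d: ⊤, e: ⊤, f: ⊤}

Working:
Fixpoint table:
  B0:  IN=(all ⊤)  OUT=(all ⊤)
  B1:  IN=(all ⊤)  OUT=(all ⊤)
  B2:  IN=(all ⊤)  OUT={a:6; rest ⊤}
  B3:  IN={a:6; rest ⊤}  OUT={a:1, d:6; rest ⊤}
  B4:  IN=(all ⊤)  OUT=(all ⊤)

Merge at B2: IN[B2] = OUT[B1] = {a: ⊤, b: ⊤, c: ⊤, d: ⊤, e: ⊤, f: ⊤}
Applying B2's transfer function to that IN value gives OUT[B2] (row B2 above).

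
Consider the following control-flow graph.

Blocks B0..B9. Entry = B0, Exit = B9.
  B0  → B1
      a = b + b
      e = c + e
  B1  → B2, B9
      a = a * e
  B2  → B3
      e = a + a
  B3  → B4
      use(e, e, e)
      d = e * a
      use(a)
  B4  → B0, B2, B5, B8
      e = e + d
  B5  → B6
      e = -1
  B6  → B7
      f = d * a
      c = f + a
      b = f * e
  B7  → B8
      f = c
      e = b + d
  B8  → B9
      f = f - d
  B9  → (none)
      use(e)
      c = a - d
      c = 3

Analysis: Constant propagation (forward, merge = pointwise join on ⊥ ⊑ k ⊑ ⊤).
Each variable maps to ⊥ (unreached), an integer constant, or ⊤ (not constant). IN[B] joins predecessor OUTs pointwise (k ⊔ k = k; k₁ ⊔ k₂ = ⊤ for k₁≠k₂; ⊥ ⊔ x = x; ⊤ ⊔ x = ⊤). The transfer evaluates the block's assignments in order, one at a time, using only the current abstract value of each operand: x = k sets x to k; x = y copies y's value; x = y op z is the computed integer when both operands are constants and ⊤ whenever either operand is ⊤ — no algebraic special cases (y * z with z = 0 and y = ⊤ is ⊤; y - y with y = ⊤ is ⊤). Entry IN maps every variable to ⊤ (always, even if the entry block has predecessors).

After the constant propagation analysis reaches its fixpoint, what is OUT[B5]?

Per-block solution:
  B0: | IN=(all ⊤) | OUT=(all ⊤)
  B1: | IN=(all ⊤) | OUT=(all ⊤)
  B2: | IN=(all ⊤) | OUT=(all ⊤)
  B3: | IN=(all ⊤) | OUT=(all ⊤)
  B4: | IN=(all ⊤) | OUT=(all ⊤)
  B5: | IN=(all ⊤) | OUT={e:-1; rest ⊤}
  B6: | IN={e:-1; rest ⊤} | OUT={e:-1; rest ⊤}
  B7: | IN={e:-1; rest ⊤} | OUT=(all ⊤)
  B8: | IN=(all ⊤) | OUT=(all ⊤)
  B9: | IN=(all ⊤) | OUT={c:3; rest ⊤}

Merge at B5: IN[B5] = OUT[B4] = {a: ⊤, b: ⊤, c: ⊤, d: ⊤, e: ⊤, f: ⊤}
Applying B5's transfer function to that IN value gives OUT[B5] (row B5 above).

Answer: {a: ⊤, b: ⊤, c: ⊤, d: ⊤, e: -1, f: ⊤}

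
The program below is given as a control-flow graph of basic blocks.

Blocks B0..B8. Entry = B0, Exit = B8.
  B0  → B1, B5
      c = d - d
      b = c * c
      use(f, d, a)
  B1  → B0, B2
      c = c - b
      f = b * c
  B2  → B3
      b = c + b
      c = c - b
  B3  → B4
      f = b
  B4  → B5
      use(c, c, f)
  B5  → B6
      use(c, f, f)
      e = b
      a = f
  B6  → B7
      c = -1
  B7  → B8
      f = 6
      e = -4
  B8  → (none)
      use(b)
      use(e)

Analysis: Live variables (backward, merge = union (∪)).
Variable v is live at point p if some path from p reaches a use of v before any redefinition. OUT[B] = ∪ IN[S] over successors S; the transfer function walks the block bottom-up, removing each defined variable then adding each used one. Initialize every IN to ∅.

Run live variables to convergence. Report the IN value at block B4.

Per-block solution:
  B0: | IN={a, d, f} | OUT={a, b, c, d, f}
  B1: | IN={a, b, c, d} | OUT={a, b, c, d, f}
  B2: | IN={b, c} | OUT={b, c}
  B3: | IN={b, c} | OUT={b, c, f}
  B4: | IN={b, c, f} | OUT={b, c, f}
  B5: | IN={b, c, f} | OUT={b}
  B6: | IN={b} | OUT={b}
  B7: | IN={b} | OUT={b, e}
  B8: | IN={b, e} | OUT={}

Merge at B4: OUT[B4] = IN[B5] = {b, c, f}
Applying B4's transfer function to that OUT value gives IN[B4] (row B4 above).

Answer: {b, c, f}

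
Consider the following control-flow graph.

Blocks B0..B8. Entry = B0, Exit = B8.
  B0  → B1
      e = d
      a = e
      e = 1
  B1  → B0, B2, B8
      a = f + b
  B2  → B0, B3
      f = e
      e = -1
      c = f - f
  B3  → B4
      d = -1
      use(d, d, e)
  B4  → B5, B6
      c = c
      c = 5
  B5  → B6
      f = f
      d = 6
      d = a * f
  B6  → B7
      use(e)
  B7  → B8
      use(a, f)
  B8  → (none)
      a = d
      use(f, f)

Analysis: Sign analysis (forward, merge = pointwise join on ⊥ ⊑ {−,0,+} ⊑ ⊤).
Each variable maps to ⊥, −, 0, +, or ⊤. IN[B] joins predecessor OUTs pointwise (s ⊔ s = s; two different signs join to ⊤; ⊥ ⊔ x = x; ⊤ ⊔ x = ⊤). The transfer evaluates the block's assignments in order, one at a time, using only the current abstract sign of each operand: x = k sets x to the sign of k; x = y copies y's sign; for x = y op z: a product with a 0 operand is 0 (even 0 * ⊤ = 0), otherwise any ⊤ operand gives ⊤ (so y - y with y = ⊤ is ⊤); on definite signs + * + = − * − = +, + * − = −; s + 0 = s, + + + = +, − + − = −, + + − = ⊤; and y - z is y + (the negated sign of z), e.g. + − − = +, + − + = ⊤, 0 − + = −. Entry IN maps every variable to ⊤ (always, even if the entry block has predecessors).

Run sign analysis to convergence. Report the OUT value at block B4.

Answer: {a: ⊤, b: ⊤, c: +, d: -, e: -, f: +}

Working:
Fixpoint table:
  B0:  IN=(all ⊤)  OUT={e:+; rest ⊤}
  B1:  IN={e:+; rest ⊤}  OUT={e:+; rest ⊤}
  B2:  IN={e:+; rest ⊤}  OUT={e:-, f:+; rest ⊤}
  B3:  IN={e:-, f:+; rest ⊤}  OUT={d:-, e:-, f:+; rest ⊤}
  B4:  IN={d:-, e:-, f:+; rest ⊤}  OUT={c:+, d:-, e:-, f:+; rest ⊤}
  B5:  IN={c:+, d:-, e:-, f:+; rest ⊤}  OUT={c:+, e:-, f:+; rest ⊤}
  B6:  IN={c:+, e:-, f:+; rest ⊤}  OUT={c:+, e:-, f:+; rest ⊤}
  B7:  IN={c:+, e:-, f:+; rest ⊤}  OUT={c:+, e:-, f:+; rest ⊤}
  B8:  IN=(all ⊤)  OUT=(all ⊤)

Merge at B4: IN[B4] = OUT[B3] = {a: ⊤, b: ⊤, c: ⊤, d: -, e: -, f: +}
Applying B4's transfer function to that IN value gives OUT[B4] (row B4 above).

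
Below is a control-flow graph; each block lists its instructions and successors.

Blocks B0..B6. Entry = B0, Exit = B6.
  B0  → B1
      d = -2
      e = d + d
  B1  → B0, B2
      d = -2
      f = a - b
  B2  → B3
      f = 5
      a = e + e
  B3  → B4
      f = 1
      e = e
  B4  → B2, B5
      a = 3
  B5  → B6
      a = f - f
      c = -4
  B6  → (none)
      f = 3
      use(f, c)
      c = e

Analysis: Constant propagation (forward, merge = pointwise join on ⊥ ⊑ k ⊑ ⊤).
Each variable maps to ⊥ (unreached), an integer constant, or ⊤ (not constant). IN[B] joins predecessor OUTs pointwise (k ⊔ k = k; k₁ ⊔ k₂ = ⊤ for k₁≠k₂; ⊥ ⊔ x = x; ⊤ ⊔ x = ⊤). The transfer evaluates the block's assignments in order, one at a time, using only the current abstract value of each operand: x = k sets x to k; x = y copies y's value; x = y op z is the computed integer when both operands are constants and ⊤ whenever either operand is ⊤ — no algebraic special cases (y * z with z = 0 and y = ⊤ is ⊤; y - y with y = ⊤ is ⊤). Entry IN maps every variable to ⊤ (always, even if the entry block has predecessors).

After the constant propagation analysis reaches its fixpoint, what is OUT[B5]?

Fixpoint table:
  B0:   IN=(all ⊤)   OUT={d:-2, e:-4; rest ⊤}
  B1:   IN={d:-2, e:-4; rest ⊤}   OUT={d:-2, e:-4; rest ⊤}
  B2:   IN={d:-2, e:-4; rest ⊤}   OUT={a:-8, d:-2, e:-4, f:5; rest ⊤}
  B3:   IN={a:-8, d:-2, e:-4, f:5; rest ⊤}   OUT={a:-8, d:-2, e:-4, f:1; rest ⊤}
  B4:   IN={a:-8, d:-2, e:-4, f:1; rest ⊤}   OUT={a:3, d:-2, e:-4, f:1; rest ⊤}
  B5:   IN={a:3, d:-2, e:-4, f:1; rest ⊤}   OUT={a:0, c:-4, d:-2, e:-4, f:1; rest ⊤}
  B6:   IN={a:0, c:-4, d:-2, e:-4, f:1; rest ⊤}   OUT={a:0, c:-4, d:-2, e:-4, f:3; rest ⊤}

Merge at B5: IN[B5] = OUT[B4] = {a: 3, b: ⊤, c: ⊤, d: -2, e: -4, f: 1}
Applying B5's transfer function to that IN value gives OUT[B5] (row B5 above).

Answer: {a: 0, b: ⊤, c: -4, d: -2, e: -4, f: 1}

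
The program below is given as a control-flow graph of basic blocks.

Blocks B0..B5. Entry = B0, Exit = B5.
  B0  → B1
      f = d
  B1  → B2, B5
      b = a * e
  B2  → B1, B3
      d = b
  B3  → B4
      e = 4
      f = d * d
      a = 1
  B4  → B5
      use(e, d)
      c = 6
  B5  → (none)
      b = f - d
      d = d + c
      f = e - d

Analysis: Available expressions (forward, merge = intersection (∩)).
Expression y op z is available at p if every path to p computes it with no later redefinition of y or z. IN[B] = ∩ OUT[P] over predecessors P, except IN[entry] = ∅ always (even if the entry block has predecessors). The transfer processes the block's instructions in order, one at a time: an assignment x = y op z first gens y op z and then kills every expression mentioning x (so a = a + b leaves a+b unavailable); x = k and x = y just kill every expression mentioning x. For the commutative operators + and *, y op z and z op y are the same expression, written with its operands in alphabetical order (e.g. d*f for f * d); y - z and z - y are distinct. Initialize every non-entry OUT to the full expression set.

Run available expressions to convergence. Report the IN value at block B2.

Fixpoint table:
  B0:  IN={}  OUT={}
  B1:  IN={}  OUT={a*e}
  B2:  IN={a*e}  OUT={a*e}
  B3:  IN={a*e}  OUT={d*d}
  B4:  IN={d*d}  OUT={d*d}
  B5:  IN={}  OUT={e-d}

Merge at B2: IN[B2] = OUT[B1] = {a*e}

Answer: {a*e}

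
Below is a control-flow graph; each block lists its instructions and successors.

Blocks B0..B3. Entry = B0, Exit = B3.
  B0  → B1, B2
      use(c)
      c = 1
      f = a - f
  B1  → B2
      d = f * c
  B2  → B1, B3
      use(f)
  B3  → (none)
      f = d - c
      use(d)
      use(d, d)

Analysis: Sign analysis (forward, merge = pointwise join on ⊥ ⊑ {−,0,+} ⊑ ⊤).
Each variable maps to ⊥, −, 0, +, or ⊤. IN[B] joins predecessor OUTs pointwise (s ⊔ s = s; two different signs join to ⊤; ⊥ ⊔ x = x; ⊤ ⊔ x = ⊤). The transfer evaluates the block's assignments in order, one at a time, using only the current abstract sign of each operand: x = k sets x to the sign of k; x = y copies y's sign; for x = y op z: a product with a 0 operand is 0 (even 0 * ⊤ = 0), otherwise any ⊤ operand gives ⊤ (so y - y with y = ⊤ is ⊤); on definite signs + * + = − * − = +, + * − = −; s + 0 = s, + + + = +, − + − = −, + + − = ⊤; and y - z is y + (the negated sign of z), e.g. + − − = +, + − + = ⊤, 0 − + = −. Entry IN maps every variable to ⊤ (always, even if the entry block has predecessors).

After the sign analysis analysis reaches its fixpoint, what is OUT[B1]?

Per-block solution:
  B0:  IN=(all ⊤)  OUT={c:+; rest ⊤}
  B1:  IN={c:+; rest ⊤}  OUT={c:+; rest ⊤}
  B2:  IN={c:+; rest ⊤}  OUT={c:+; rest ⊤}
  B3:  IN={c:+; rest ⊤}  OUT={c:+; rest ⊤}

Merge at B1: IN[B1] = OUT[B0] ⊔ OUT[B2] = {a: ⊤, b: ⊤, c: +, d: ⊤, e: ⊤, f: ⊤}
Applying B1's transfer function to that IN value gives OUT[B1] (row B1 above).

Answer: {a: ⊤, b: ⊤, c: +, d: ⊤, e: ⊤, f: ⊤}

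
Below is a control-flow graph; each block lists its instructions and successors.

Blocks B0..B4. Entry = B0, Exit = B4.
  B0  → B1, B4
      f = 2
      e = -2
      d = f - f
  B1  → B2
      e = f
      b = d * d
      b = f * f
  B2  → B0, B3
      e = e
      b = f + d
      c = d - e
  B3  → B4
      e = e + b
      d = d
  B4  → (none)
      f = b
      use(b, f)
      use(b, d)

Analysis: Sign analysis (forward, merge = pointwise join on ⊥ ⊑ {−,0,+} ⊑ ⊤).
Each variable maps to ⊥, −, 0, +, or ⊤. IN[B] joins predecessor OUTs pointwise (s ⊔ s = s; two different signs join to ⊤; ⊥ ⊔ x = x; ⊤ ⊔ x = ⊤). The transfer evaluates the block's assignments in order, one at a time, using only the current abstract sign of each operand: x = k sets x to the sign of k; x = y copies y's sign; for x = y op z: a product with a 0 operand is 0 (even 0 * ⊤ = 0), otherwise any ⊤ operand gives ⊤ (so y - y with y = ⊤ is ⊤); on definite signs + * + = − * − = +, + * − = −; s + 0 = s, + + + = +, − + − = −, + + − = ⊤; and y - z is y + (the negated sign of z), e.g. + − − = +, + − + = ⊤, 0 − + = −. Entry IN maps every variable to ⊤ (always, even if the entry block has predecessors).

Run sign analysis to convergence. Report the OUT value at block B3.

Fixpoint table:
  B0:  IN=(all ⊤)  OUT={e:-, f:+; rest ⊤}
  B1:  IN={e:-, f:+; rest ⊤}  OUT={b:+, e:+, f:+; rest ⊤}
  B2:  IN={b:+, e:+, f:+; rest ⊤}  OUT={e:+, f:+; rest ⊤}
  B3:  IN={e:+, f:+; rest ⊤}  OUT={f:+; rest ⊤}
  B4:  IN={f:+; rest ⊤}  OUT=(all ⊤)

Merge at B3: IN[B3] = OUT[B2] = {a: ⊤, b: ⊤, c: ⊤, d: ⊤, e: +, f: +}
Applying B3's transfer function to that IN value gives OUT[B3] (row B3 above).

Answer: {a: ⊤, b: ⊤, c: ⊤, d: ⊤, e: ⊤, f: +}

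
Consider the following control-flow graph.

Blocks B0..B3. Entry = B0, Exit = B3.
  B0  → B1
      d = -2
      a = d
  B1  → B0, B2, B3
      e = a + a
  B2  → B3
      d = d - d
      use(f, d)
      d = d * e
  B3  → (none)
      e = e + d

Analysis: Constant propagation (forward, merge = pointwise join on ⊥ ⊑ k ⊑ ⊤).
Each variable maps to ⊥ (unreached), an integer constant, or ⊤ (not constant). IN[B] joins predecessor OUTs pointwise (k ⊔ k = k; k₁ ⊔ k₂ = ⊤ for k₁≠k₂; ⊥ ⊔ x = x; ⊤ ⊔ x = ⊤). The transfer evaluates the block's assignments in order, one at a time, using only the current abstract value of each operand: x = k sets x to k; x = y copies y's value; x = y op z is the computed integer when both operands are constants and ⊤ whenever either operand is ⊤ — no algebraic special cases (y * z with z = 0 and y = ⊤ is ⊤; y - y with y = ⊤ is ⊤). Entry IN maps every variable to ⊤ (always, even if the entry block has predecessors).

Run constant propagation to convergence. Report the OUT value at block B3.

Converged values:
  B0:  IN=(all ⊤)  OUT={a:-2, d:-2; rest ⊤}
  B1:  IN={a:-2, d:-2; rest ⊤}  OUT={a:-2, d:-2, e:-4; rest ⊤}
  B2:  IN={a:-2, d:-2, e:-4; rest ⊤}  OUT={a:-2, d:0, e:-4; rest ⊤}
  B3:  IN={a:-2, e:-4; rest ⊤}  OUT={a:-2; rest ⊤}

Merge at B3: IN[B3] = OUT[B1] ⊔ OUT[B2] = {a: -2, b: ⊤, c: ⊤, d: ⊤, e: -4, f: ⊤}
Applying B3's transfer function to that IN value gives OUT[B3] (row B3 above).

Answer: {a: -2, b: ⊤, c: ⊤, d: ⊤, e: ⊤, f: ⊤}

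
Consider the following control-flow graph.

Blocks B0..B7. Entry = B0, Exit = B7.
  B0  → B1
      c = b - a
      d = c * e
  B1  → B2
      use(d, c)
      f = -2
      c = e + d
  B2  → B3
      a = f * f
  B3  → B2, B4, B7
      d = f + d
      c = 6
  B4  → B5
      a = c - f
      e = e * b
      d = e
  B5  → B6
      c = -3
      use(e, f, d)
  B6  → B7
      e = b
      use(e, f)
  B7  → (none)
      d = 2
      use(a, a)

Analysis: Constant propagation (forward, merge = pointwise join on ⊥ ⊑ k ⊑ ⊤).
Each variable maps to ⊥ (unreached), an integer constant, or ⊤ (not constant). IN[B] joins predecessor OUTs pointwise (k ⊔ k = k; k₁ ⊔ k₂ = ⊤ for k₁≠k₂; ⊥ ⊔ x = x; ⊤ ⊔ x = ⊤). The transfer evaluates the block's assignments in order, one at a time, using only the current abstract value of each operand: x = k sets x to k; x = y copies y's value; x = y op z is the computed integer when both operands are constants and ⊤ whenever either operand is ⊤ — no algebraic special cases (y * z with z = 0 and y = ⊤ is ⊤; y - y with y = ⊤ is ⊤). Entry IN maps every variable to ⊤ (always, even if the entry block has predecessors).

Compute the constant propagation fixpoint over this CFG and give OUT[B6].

Per-block solution:
  B0:  IN=(all ⊤)  OUT=(all ⊤)
  B1:  IN=(all ⊤)  OUT={f:-2; rest ⊤}
  B2:  IN={f:-2; rest ⊤}  OUT={a:4, f:-2; rest ⊤}
  B3:  IN={a:4, f:-2; rest ⊤}  OUT={a:4, c:6, f:-2; rest ⊤}
  B4:  IN={a:4, c:6, f:-2; rest ⊤}  OUT={a:8, c:6, f:-2; rest ⊤}
  B5:  IN={a:8, c:6, f:-2; rest ⊤}  OUT={a:8, c:-3, f:-2; rest ⊤}
  B6:  IN={a:8, c:-3, f:-2; rest ⊤}  OUT={a:8, c:-3, f:-2; rest ⊤}
  B7:  IN={f:-2; rest ⊤}  OUT={d:2, f:-2; rest ⊤}

Merge at B6: IN[B6] = OUT[B5] = {a: 8, b: ⊤, c: -3, d: ⊤, e: ⊤, f: -2}
Applying B6's transfer function to that IN value gives OUT[B6] (row B6 above).

Answer: {a: 8, b: ⊤, c: -3, d: ⊤, e: ⊤, f: -2}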